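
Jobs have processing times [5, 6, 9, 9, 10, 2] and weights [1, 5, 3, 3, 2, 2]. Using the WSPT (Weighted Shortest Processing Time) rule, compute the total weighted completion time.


Compute p/w ratios and sort ascending (WSPT): [(2, 2), (6, 5), (9, 3), (9, 3), (5, 1), (10, 2)]
Compute weighted completion times:
  Job (p=2,w=2): C=2, w*C=2*2=4
  Job (p=6,w=5): C=8, w*C=5*8=40
  Job (p=9,w=3): C=17, w*C=3*17=51
  Job (p=9,w=3): C=26, w*C=3*26=78
  Job (p=5,w=1): C=31, w*C=1*31=31
  Job (p=10,w=2): C=41, w*C=2*41=82
Total weighted completion time = 286

286


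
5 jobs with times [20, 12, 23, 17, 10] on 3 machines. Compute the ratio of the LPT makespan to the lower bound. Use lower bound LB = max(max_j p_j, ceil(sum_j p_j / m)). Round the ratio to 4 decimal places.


LPT order: [23, 20, 17, 12, 10]
Machine loads after assignment: [23, 30, 29]
LPT makespan = 30
Lower bound = max(max_job, ceil(total/3)) = max(23, 28) = 28
Ratio = 30 / 28 = 1.0714

1.0714


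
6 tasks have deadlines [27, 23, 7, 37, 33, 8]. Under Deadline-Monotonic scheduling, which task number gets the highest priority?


Sort tasks by relative deadline (ascending):
  Task 3: deadline = 7
  Task 6: deadline = 8
  Task 2: deadline = 23
  Task 1: deadline = 27
  Task 5: deadline = 33
  Task 4: deadline = 37
Priority order (highest first): [3, 6, 2, 1, 5, 4]
Highest priority task = 3

3


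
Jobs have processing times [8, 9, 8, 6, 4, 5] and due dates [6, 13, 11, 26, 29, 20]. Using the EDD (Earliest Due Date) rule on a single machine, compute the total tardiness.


Sort by due date (EDD order): [(8, 6), (8, 11), (9, 13), (5, 20), (6, 26), (4, 29)]
Compute completion times and tardiness:
  Job 1: p=8, d=6, C=8, tardiness=max(0,8-6)=2
  Job 2: p=8, d=11, C=16, tardiness=max(0,16-11)=5
  Job 3: p=9, d=13, C=25, tardiness=max(0,25-13)=12
  Job 4: p=5, d=20, C=30, tardiness=max(0,30-20)=10
  Job 5: p=6, d=26, C=36, tardiness=max(0,36-26)=10
  Job 6: p=4, d=29, C=40, tardiness=max(0,40-29)=11
Total tardiness = 50

50


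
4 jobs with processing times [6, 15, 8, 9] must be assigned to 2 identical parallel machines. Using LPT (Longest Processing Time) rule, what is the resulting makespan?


Sort jobs in decreasing order (LPT): [15, 9, 8, 6]
Assign each job to the least loaded machine:
  Machine 1: jobs [15, 6], load = 21
  Machine 2: jobs [9, 8], load = 17
Makespan = max load = 21

21


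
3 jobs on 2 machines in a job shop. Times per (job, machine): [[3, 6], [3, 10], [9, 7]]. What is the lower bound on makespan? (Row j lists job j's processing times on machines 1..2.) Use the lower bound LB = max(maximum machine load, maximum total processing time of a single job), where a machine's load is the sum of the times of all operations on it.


Machine loads:
  Machine 1: 3 + 3 + 9 = 15
  Machine 2: 6 + 10 + 7 = 23
Max machine load = 23
Job totals:
  Job 1: 9
  Job 2: 13
  Job 3: 16
Max job total = 16
Lower bound = max(23, 16) = 23

23


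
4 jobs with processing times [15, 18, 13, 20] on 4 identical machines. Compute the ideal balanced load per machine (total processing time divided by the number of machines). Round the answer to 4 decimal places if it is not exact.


Total processing time = 15 + 18 + 13 + 20 = 66
Number of machines = 4
Ideal balanced load = 66 / 4 = 16.5

16.5


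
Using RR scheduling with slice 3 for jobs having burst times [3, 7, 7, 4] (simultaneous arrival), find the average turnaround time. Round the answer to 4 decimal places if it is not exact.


Time quantum = 3
Execution trace:
  J1 runs 3 units, time = 3
  J2 runs 3 units, time = 6
  J3 runs 3 units, time = 9
  J4 runs 3 units, time = 12
  J2 runs 3 units, time = 15
  J3 runs 3 units, time = 18
  J4 runs 1 units, time = 19
  J2 runs 1 units, time = 20
  J3 runs 1 units, time = 21
Finish times: [3, 20, 21, 19]
Average turnaround = 63/4 = 15.75

15.75


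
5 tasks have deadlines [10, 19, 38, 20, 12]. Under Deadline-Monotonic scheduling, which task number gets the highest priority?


Sort tasks by relative deadline (ascending):
  Task 1: deadline = 10
  Task 5: deadline = 12
  Task 2: deadline = 19
  Task 4: deadline = 20
  Task 3: deadline = 38
Priority order (highest first): [1, 5, 2, 4, 3]
Highest priority task = 1

1


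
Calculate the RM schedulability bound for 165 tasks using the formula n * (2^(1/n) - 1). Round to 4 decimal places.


Compute 2^(1/165) = 1.0042097281
Subtract 1: 1.0042097281 - 1 = 0.0042097281
Multiply by n: 165 * 0.0042097281 = 0.6946051365
Round to 4 dp: 0.6946

0.6946


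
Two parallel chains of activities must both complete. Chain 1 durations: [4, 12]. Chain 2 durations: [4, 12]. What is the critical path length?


Path A total = 4 + 12 = 16
Path B total = 4 + 12 = 16
Critical path = longest path = max(16, 16) = 16

16


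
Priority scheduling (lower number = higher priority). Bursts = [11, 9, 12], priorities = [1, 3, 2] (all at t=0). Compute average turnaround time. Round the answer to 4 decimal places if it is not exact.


Sort by priority (ascending = highest first):
Order: [(1, 11), (2, 12), (3, 9)]
Completion times:
  Priority 1, burst=11, C=11
  Priority 2, burst=12, C=23
  Priority 3, burst=9, C=32
Average turnaround = 66/3 = 22.0

22.0


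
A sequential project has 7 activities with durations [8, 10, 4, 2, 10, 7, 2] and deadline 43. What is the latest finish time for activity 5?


LF(activity 5) = deadline - sum of successor durations
Successors: activities 6 through 7 with durations [7, 2]
Sum of successor durations = 9
LF = 43 - 9 = 34

34


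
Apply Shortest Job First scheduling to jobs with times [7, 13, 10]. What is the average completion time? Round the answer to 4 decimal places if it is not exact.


SJF order (ascending): [7, 10, 13]
Completion times:
  Job 1: burst=7, C=7
  Job 2: burst=10, C=17
  Job 3: burst=13, C=30
Average completion = 54/3 = 18.0

18.0


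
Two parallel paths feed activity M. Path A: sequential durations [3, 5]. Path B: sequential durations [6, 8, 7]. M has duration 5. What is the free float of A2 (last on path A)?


ES(A2) = sum of predecessors on chain A = 3
EF(A2) = ES + duration = 3 + 5 = 8
Successor of A2 is M. ES(M) = max(sum(A), sum(B)) = max(8, 21) = 21
Free float = ES(successor) - EF(current) = 21 - 8 = 13

13


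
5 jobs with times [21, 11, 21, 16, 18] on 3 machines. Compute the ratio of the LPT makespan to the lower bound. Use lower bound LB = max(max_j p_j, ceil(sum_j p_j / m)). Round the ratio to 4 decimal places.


LPT order: [21, 21, 18, 16, 11]
Machine loads after assignment: [32, 21, 34]
LPT makespan = 34
Lower bound = max(max_job, ceil(total/3)) = max(21, 29) = 29
Ratio = 34 / 29 = 1.1724

1.1724


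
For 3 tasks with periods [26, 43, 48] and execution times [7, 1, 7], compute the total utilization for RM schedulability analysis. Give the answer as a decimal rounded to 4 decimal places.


Compute individual utilizations (exact fractions):
  Task 1: C/T = 7/26 (approx. 0.2692)
  Task 2: C/T = 1/43 (approx. 0.0233)
  Task 3: C/T = 7/48 (approx. 0.1458)
Total utilization U = 7/26 + 1/43 + 7/48 = 11761/26832
Rounded to 4 decimal places: U = 0.4383
RM (Liu & Layland) bound for 3 tasks = 0.779763; compare with U = 11761/26832 (approx. 0.438320)
U <= bound, so schedulable by RM sufficient condition.

0.4383


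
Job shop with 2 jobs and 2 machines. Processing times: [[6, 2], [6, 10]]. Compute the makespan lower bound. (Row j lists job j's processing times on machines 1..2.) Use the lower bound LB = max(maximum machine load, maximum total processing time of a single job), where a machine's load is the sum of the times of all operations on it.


Machine loads:
  Machine 1: 6 + 6 = 12
  Machine 2: 2 + 10 = 12
Max machine load = 12
Job totals:
  Job 1: 8
  Job 2: 16
Max job total = 16
Lower bound = max(12, 16) = 16

16


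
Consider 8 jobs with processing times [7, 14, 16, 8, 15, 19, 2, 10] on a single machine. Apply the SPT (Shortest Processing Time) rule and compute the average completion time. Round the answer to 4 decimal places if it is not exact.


Sort jobs by processing time (SPT order): [2, 7, 8, 10, 14, 15, 16, 19]
Compute completion times sequentially:
  Job 1: processing = 2, completes at 2
  Job 2: processing = 7, completes at 9
  Job 3: processing = 8, completes at 17
  Job 4: processing = 10, completes at 27
  Job 5: processing = 14, completes at 41
  Job 6: processing = 15, completes at 56
  Job 7: processing = 16, completes at 72
  Job 8: processing = 19, completes at 91
Sum of completion times = 315
Average completion time = 315/8 = 39.375

39.375


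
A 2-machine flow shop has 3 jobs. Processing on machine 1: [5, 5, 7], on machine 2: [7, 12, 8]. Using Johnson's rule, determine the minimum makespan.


Apply Johnson's rule:
  Group 1 (a <= b): [(1, 5, 7), (2, 5, 12), (3, 7, 8)]
  Group 2 (a > b): []
Optimal job order: [1, 2, 3]
Schedule:
  Job 1: M1 done at 5, M2 done at 12
  Job 2: M1 done at 10, M2 done at 24
  Job 3: M1 done at 17, M2 done at 32
Makespan = 32

32


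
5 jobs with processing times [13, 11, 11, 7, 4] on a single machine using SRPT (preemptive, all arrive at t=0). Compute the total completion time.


Since all jobs arrive at t=0, SRPT equals SPT ordering.
SPT order: [4, 7, 11, 11, 13]
Completion times:
  Job 1: p=4, C=4
  Job 2: p=7, C=11
  Job 3: p=11, C=22
  Job 4: p=11, C=33
  Job 5: p=13, C=46
Total completion time = 4 + 11 + 22 + 33 + 46 = 116

116


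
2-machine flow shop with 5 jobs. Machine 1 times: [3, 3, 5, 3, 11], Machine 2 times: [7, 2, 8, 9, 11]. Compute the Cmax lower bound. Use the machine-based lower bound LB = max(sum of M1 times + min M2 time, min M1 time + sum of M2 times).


LB1 = sum(M1 times) + min(M2 times) = 25 + 2 = 27
LB2 = min(M1 times) + sum(M2 times) = 3 + 37 = 40
Lower bound = max(LB1, LB2) = max(27, 40) = 40

40


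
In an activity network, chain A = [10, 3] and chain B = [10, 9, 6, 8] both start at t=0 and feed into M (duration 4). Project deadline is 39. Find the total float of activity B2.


Forward pass: ES(B2) = sum of predecessors on chain B = 10
EF = ES + duration = 10 + 9 = 19
Backward pass: LF(M) = deadline = 39; LS(M) = 39 - 4 = 35
LF(B2) = LS(M) - sum(successors on chain B) = 35 - 14 = 21
LS = LF - duration = 21 - 9 = 12
Total float = LS - ES = 12 - 10 = 2

2


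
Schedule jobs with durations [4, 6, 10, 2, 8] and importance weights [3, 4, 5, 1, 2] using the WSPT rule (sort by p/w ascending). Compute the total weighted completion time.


Compute p/w ratios and sort ascending (WSPT): [(4, 3), (6, 4), (10, 5), (2, 1), (8, 2)]
Compute weighted completion times:
  Job (p=4,w=3): C=4, w*C=3*4=12
  Job (p=6,w=4): C=10, w*C=4*10=40
  Job (p=10,w=5): C=20, w*C=5*20=100
  Job (p=2,w=1): C=22, w*C=1*22=22
  Job (p=8,w=2): C=30, w*C=2*30=60
Total weighted completion time = 234

234


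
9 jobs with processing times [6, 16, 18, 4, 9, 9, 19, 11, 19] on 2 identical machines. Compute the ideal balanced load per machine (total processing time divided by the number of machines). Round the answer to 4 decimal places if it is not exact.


Total processing time = 6 + 16 + 18 + 4 + 9 + 9 + 19 + 11 + 19 = 111
Number of machines = 2
Ideal balanced load = 111 / 2 = 55.5

55.5


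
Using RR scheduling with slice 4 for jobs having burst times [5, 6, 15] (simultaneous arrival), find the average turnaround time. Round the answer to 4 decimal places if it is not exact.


Time quantum = 4
Execution trace:
  J1 runs 4 units, time = 4
  J2 runs 4 units, time = 8
  J3 runs 4 units, time = 12
  J1 runs 1 units, time = 13
  J2 runs 2 units, time = 15
  J3 runs 4 units, time = 19
  J3 runs 4 units, time = 23
  J3 runs 3 units, time = 26
Finish times: [13, 15, 26]
Average turnaround = 54/3 = 18.0

18.0


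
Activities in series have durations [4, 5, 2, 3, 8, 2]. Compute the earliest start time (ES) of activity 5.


Activity 5 starts after activities 1 through 4 complete.
Predecessor durations: [4, 5, 2, 3]
ES = 4 + 5 + 2 + 3 = 14

14


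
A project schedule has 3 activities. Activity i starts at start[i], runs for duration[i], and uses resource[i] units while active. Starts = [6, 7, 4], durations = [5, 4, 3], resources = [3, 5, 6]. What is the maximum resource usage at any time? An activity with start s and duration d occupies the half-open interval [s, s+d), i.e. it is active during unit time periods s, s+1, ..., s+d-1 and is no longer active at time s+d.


Each activity i is active on [start_i, start_i + duration_i).
Compute total resource usage per time slot:
  t=0: active resources = [], total = 0
  t=1: active resources = [], total = 0
  t=2: active resources = [], total = 0
  t=3: active resources = [], total = 0
  t=4: active resources = [6], total = 6
  t=5: active resources = [6], total = 6
  t=6: active resources = [3, 6], total = 9
  t=7: active resources = [3, 5], total = 8
  t=8: active resources = [3, 5], total = 8
  t=9: active resources = [3, 5], total = 8
  t=10: active resources = [3, 5], total = 8
Peak resource demand = 9

9


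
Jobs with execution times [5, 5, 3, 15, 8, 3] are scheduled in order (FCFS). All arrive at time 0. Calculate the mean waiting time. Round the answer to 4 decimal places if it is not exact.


FCFS order (as given): [5, 5, 3, 15, 8, 3]
Waiting times:
  Job 1: wait = 0
  Job 2: wait = 5
  Job 3: wait = 10
  Job 4: wait = 13
  Job 5: wait = 28
  Job 6: wait = 36
Sum of waiting times = 92
Average waiting time = 92/6 = 15.3333

15.3333


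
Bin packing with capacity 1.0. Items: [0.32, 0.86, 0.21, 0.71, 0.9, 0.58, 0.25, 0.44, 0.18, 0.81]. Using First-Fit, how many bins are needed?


Place items sequentially using First-Fit:
  Item 0.32 -> new Bin 1
  Item 0.86 -> new Bin 2
  Item 0.21 -> Bin 1 (now 0.53)
  Item 0.71 -> new Bin 3
  Item 0.9 -> new Bin 4
  Item 0.58 -> new Bin 5
  Item 0.25 -> Bin 1 (now 0.78)
  Item 0.44 -> new Bin 6
  Item 0.18 -> Bin 1 (now 0.96)
  Item 0.81 -> new Bin 7
Total bins used = 7

7


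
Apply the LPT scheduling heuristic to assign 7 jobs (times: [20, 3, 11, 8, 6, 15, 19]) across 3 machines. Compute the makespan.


Sort jobs in decreasing order (LPT): [20, 19, 15, 11, 8, 6, 3]
Assign each job to the least loaded machine:
  Machine 1: jobs [20, 6, 3], load = 29
  Machine 2: jobs [19, 8], load = 27
  Machine 3: jobs [15, 11], load = 26
Makespan = max load = 29

29


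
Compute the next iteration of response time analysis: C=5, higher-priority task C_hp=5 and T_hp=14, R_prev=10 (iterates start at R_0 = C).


R_next = C + ceil(R_prev / T_hp) * C_hp
ceil(10 / 14) = ceil(0.7143) = 1
Interference = 1 * 5 = 5
R_next = 5 + 5 = 10
R_next = R_prev, so the iteration has converged (response time = 10).

10


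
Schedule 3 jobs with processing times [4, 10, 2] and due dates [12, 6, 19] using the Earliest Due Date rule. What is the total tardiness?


Sort by due date (EDD order): [(10, 6), (4, 12), (2, 19)]
Compute completion times and tardiness:
  Job 1: p=10, d=6, C=10, tardiness=max(0,10-6)=4
  Job 2: p=4, d=12, C=14, tardiness=max(0,14-12)=2
  Job 3: p=2, d=19, C=16, tardiness=max(0,16-19)=0
Total tardiness = 6

6


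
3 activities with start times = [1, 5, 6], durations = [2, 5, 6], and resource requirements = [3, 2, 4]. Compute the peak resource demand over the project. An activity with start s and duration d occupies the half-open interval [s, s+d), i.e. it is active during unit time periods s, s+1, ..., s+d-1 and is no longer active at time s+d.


Each activity i is active on [start_i, start_i + duration_i).
Compute total resource usage per time slot:
  t=0: active resources = [], total = 0
  t=1: active resources = [3], total = 3
  t=2: active resources = [3], total = 3
  t=3: active resources = [], total = 0
  t=4: active resources = [], total = 0
  t=5: active resources = [2], total = 2
  t=6: active resources = [2, 4], total = 6
  t=7: active resources = [2, 4], total = 6
  t=8: active resources = [2, 4], total = 6
  t=9: active resources = [2, 4], total = 6
  t=10: active resources = [4], total = 4
  t=11: active resources = [4], total = 4
Peak resource demand = 6

6


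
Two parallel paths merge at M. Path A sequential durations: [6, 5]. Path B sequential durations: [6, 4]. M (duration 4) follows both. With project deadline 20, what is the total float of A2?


Forward pass: ES(A2) = sum of predecessors on chain A = 6
EF = ES + duration = 6 + 5 = 11
Backward pass: LF(M) = deadline = 20; LS(M) = 20 - 4 = 16
LF(A2) = LS(M) - sum(successors on chain A) = 16 - 0 = 16
LS = LF - duration = 16 - 5 = 11
Total float = LS - ES = 11 - 6 = 5

5


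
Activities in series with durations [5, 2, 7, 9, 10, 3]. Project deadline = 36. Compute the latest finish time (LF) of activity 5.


LF(activity 5) = deadline - sum of successor durations
Successors: activities 6 through 6 with durations [3]
Sum of successor durations = 3
LF = 36 - 3 = 33

33


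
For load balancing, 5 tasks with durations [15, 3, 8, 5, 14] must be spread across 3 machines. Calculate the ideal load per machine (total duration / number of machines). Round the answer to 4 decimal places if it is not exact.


Total processing time = 15 + 3 + 8 + 5 + 14 = 45
Number of machines = 3
Ideal balanced load = 45 / 3 = 15.0

15.0


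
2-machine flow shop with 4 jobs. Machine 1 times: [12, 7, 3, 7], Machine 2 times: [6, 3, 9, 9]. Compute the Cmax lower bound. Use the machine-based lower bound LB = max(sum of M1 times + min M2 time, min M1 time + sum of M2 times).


LB1 = sum(M1 times) + min(M2 times) = 29 + 3 = 32
LB2 = min(M1 times) + sum(M2 times) = 3 + 27 = 30
Lower bound = max(LB1, LB2) = max(32, 30) = 32

32


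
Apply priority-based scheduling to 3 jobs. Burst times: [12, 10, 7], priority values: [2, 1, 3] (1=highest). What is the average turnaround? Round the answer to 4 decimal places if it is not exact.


Sort by priority (ascending = highest first):
Order: [(1, 10), (2, 12), (3, 7)]
Completion times:
  Priority 1, burst=10, C=10
  Priority 2, burst=12, C=22
  Priority 3, burst=7, C=29
Average turnaround = 61/3 = 20.3333

20.3333


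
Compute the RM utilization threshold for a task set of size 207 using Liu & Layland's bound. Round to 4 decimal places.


Compute 2^(1/207) = 1.0033541497
Subtract 1: 1.0033541497 - 1 = 0.0033541497
Multiply by n: 207 * 0.0033541497 = 0.6943089879
Round to 4 dp: 0.6943

0.6943


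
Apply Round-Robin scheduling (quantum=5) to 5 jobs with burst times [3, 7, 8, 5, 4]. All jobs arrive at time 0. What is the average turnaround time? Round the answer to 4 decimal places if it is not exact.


Time quantum = 5
Execution trace:
  J1 runs 3 units, time = 3
  J2 runs 5 units, time = 8
  J3 runs 5 units, time = 13
  J4 runs 5 units, time = 18
  J5 runs 4 units, time = 22
  J2 runs 2 units, time = 24
  J3 runs 3 units, time = 27
Finish times: [3, 24, 27, 18, 22]
Average turnaround = 94/5 = 18.8

18.8


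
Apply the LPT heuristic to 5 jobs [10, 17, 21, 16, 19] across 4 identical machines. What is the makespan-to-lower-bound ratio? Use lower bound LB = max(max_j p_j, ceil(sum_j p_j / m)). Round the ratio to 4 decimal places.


LPT order: [21, 19, 17, 16, 10]
Machine loads after assignment: [21, 19, 17, 26]
LPT makespan = 26
Lower bound = max(max_job, ceil(total/4)) = max(21, 21) = 21
Ratio = 26 / 21 = 1.2381

1.2381


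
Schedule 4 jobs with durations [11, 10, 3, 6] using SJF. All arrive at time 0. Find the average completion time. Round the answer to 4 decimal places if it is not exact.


SJF order (ascending): [3, 6, 10, 11]
Completion times:
  Job 1: burst=3, C=3
  Job 2: burst=6, C=9
  Job 3: burst=10, C=19
  Job 4: burst=11, C=30
Average completion = 61/4 = 15.25

15.25


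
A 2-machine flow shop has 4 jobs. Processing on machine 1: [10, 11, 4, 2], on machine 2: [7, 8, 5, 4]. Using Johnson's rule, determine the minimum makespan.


Apply Johnson's rule:
  Group 1 (a <= b): [(4, 2, 4), (3, 4, 5)]
  Group 2 (a > b): [(2, 11, 8), (1, 10, 7)]
Optimal job order: [4, 3, 2, 1]
Schedule:
  Job 4: M1 done at 2, M2 done at 6
  Job 3: M1 done at 6, M2 done at 11
  Job 2: M1 done at 17, M2 done at 25
  Job 1: M1 done at 27, M2 done at 34
Makespan = 34

34


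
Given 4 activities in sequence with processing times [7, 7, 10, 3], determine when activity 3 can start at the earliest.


Activity 3 starts after activities 1 through 2 complete.
Predecessor durations: [7, 7]
ES = 7 + 7 = 14

14


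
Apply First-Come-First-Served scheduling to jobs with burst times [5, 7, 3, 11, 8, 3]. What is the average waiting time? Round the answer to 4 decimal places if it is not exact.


FCFS order (as given): [5, 7, 3, 11, 8, 3]
Waiting times:
  Job 1: wait = 0
  Job 2: wait = 5
  Job 3: wait = 12
  Job 4: wait = 15
  Job 5: wait = 26
  Job 6: wait = 34
Sum of waiting times = 92
Average waiting time = 92/6 = 15.3333

15.3333


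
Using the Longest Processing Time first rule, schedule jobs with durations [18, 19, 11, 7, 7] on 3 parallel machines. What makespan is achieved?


Sort jobs in decreasing order (LPT): [19, 18, 11, 7, 7]
Assign each job to the least loaded machine:
  Machine 1: jobs [19], load = 19
  Machine 2: jobs [18, 7], load = 25
  Machine 3: jobs [11, 7], load = 18
Makespan = max load = 25

25


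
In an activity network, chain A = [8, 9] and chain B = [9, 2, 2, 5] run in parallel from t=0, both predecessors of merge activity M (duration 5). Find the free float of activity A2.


ES(A2) = sum of predecessors on chain A = 8
EF(A2) = ES + duration = 8 + 9 = 17
Successor of A2 is M. ES(M) = max(sum(A), sum(B)) = max(17, 18) = 18
Free float = ES(successor) - EF(current) = 18 - 17 = 1

1


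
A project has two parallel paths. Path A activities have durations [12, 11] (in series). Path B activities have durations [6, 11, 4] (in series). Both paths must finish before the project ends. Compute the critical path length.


Path A total = 12 + 11 = 23
Path B total = 6 + 11 + 4 = 21
Critical path = longest path = max(23, 21) = 23

23


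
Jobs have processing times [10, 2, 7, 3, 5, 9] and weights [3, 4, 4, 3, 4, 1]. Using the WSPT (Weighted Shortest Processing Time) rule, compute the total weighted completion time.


Compute p/w ratios and sort ascending (WSPT): [(2, 4), (3, 3), (5, 4), (7, 4), (10, 3), (9, 1)]
Compute weighted completion times:
  Job (p=2,w=4): C=2, w*C=4*2=8
  Job (p=3,w=3): C=5, w*C=3*5=15
  Job (p=5,w=4): C=10, w*C=4*10=40
  Job (p=7,w=4): C=17, w*C=4*17=68
  Job (p=10,w=3): C=27, w*C=3*27=81
  Job (p=9,w=1): C=36, w*C=1*36=36
Total weighted completion time = 248

248


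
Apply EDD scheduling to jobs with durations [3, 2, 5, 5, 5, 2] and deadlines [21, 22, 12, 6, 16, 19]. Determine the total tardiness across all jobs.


Sort by due date (EDD order): [(5, 6), (5, 12), (5, 16), (2, 19), (3, 21), (2, 22)]
Compute completion times and tardiness:
  Job 1: p=5, d=6, C=5, tardiness=max(0,5-6)=0
  Job 2: p=5, d=12, C=10, tardiness=max(0,10-12)=0
  Job 3: p=5, d=16, C=15, tardiness=max(0,15-16)=0
  Job 4: p=2, d=19, C=17, tardiness=max(0,17-19)=0
  Job 5: p=3, d=21, C=20, tardiness=max(0,20-21)=0
  Job 6: p=2, d=22, C=22, tardiness=max(0,22-22)=0
Total tardiness = 0

0


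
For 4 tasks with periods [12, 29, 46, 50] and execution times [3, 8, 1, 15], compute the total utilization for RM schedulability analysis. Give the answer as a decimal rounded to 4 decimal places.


Compute individual utilizations (exact fractions):
  Task 1: C/T = 3/12 = 1/4 (approx. 0.25)
  Task 2: C/T = 8/29 (approx. 0.2759)
  Task 3: C/T = 1/46 (approx. 0.0217)
  Task 4: C/T = 15/50 = 3/10 (approx. 0.3)
Total utilization U = 1/4 + 8/29 + 1/46 + 3/10 = 11307/13340
Rounded to 4 decimal places: U = 0.8476
RM (Liu & Layland) bound for 4 tasks = 0.756828; compare with U = 11307/13340 (approx. 0.847601)
bound < U <= 1, so the RM sufficient condition is not met (inconclusive; an exact test such as response-time analysis is needed).

0.8476


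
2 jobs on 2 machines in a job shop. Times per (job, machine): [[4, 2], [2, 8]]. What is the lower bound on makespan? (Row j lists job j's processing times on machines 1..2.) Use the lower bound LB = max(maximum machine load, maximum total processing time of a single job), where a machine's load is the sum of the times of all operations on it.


Machine loads:
  Machine 1: 4 + 2 = 6
  Machine 2: 2 + 8 = 10
Max machine load = 10
Job totals:
  Job 1: 6
  Job 2: 10
Max job total = 10
Lower bound = max(10, 10) = 10

10


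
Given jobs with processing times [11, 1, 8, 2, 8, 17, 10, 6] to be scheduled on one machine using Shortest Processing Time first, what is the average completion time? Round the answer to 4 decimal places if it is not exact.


Sort jobs by processing time (SPT order): [1, 2, 6, 8, 8, 10, 11, 17]
Compute completion times sequentially:
  Job 1: processing = 1, completes at 1
  Job 2: processing = 2, completes at 3
  Job 3: processing = 6, completes at 9
  Job 4: processing = 8, completes at 17
  Job 5: processing = 8, completes at 25
  Job 6: processing = 10, completes at 35
  Job 7: processing = 11, completes at 46
  Job 8: processing = 17, completes at 63
Sum of completion times = 199
Average completion time = 199/8 = 24.875

24.875


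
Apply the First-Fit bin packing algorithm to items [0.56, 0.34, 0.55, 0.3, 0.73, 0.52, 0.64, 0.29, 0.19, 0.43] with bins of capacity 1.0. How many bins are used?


Place items sequentially using First-Fit:
  Item 0.56 -> new Bin 1
  Item 0.34 -> Bin 1 (now 0.9)
  Item 0.55 -> new Bin 2
  Item 0.3 -> Bin 2 (now 0.85)
  Item 0.73 -> new Bin 3
  Item 0.52 -> new Bin 4
  Item 0.64 -> new Bin 5
  Item 0.29 -> Bin 4 (now 0.81)
  Item 0.19 -> Bin 3 (now 0.92)
  Item 0.43 -> new Bin 6
Total bins used = 6

6


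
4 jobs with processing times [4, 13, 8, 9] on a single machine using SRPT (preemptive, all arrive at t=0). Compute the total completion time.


Since all jobs arrive at t=0, SRPT equals SPT ordering.
SPT order: [4, 8, 9, 13]
Completion times:
  Job 1: p=4, C=4
  Job 2: p=8, C=12
  Job 3: p=9, C=21
  Job 4: p=13, C=34
Total completion time = 4 + 12 + 21 + 34 = 71

71


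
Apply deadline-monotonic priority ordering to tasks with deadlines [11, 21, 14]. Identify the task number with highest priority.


Sort tasks by relative deadline (ascending):
  Task 1: deadline = 11
  Task 3: deadline = 14
  Task 2: deadline = 21
Priority order (highest first): [1, 3, 2]
Highest priority task = 1

1


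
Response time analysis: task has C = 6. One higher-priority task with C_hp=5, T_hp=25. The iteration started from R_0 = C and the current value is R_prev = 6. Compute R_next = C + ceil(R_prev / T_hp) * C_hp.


R_next = C + ceil(R_prev / T_hp) * C_hp
ceil(6 / 25) = ceil(0.24) = 1
Interference = 1 * 5 = 5
R_next = 6 + 5 = 11

11


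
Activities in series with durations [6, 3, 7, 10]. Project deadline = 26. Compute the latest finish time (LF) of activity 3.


LF(activity 3) = deadline - sum of successor durations
Successors: activities 4 through 4 with durations [10]
Sum of successor durations = 10
LF = 26 - 10 = 16

16


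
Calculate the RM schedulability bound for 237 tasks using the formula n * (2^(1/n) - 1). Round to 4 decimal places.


Compute 2^(1/237) = 1.0029289527
Subtract 1: 1.0029289527 - 1 = 0.0029289527
Multiply by n: 237 * 0.0029289527 = 0.6941617899
Round to 4 dp: 0.6942

0.6942


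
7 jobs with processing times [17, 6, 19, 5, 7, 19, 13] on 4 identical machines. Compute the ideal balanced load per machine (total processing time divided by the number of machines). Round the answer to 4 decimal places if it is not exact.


Total processing time = 17 + 6 + 19 + 5 + 7 + 19 + 13 = 86
Number of machines = 4
Ideal balanced load = 86 / 4 = 21.5

21.5


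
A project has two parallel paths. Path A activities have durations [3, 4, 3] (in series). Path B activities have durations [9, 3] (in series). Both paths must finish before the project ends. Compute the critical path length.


Path A total = 3 + 4 + 3 = 10
Path B total = 9 + 3 = 12
Critical path = longest path = max(10, 12) = 12

12


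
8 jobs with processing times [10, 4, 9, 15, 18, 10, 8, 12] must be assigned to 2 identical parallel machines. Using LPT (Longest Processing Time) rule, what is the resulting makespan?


Sort jobs in decreasing order (LPT): [18, 15, 12, 10, 10, 9, 8, 4]
Assign each job to the least loaded machine:
  Machine 1: jobs [18, 10, 9, 8], load = 45
  Machine 2: jobs [15, 12, 10, 4], load = 41
Makespan = max load = 45

45


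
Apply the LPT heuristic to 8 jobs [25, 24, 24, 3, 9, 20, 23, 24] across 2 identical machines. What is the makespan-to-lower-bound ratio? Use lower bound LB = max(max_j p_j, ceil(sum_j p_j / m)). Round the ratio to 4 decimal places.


LPT order: [25, 24, 24, 24, 23, 20, 9, 3]
Machine loads after assignment: [78, 74]
LPT makespan = 78
Lower bound = max(max_job, ceil(total/2)) = max(25, 76) = 76
Ratio = 78 / 76 = 1.0263

1.0263


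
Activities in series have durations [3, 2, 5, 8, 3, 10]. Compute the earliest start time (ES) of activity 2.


Activity 2 starts after activities 1 through 1 complete.
Predecessor durations: [3]
ES = 3 = 3

3


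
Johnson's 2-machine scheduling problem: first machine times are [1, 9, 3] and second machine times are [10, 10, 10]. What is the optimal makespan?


Apply Johnson's rule:
  Group 1 (a <= b): [(1, 1, 10), (3, 3, 10), (2, 9, 10)]
  Group 2 (a > b): []
Optimal job order: [1, 3, 2]
Schedule:
  Job 1: M1 done at 1, M2 done at 11
  Job 3: M1 done at 4, M2 done at 21
  Job 2: M1 done at 13, M2 done at 31
Makespan = 31

31


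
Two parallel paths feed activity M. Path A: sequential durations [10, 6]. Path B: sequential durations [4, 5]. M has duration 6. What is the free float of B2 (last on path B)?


ES(B2) = sum of predecessors on chain B = 4
EF(B2) = ES + duration = 4 + 5 = 9
Successor of B2 is M. ES(M) = max(sum(A), sum(B)) = max(16, 9) = 16
Free float = ES(successor) - EF(current) = 16 - 9 = 7

7


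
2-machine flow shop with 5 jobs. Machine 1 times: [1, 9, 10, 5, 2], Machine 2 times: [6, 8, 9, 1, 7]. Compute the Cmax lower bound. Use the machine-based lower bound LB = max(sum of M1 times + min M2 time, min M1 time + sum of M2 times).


LB1 = sum(M1 times) + min(M2 times) = 27 + 1 = 28
LB2 = min(M1 times) + sum(M2 times) = 1 + 31 = 32
Lower bound = max(LB1, LB2) = max(28, 32) = 32

32


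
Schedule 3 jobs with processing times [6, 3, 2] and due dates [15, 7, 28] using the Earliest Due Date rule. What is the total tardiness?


Sort by due date (EDD order): [(3, 7), (6, 15), (2, 28)]
Compute completion times and tardiness:
  Job 1: p=3, d=7, C=3, tardiness=max(0,3-7)=0
  Job 2: p=6, d=15, C=9, tardiness=max(0,9-15)=0
  Job 3: p=2, d=28, C=11, tardiness=max(0,11-28)=0
Total tardiness = 0

0


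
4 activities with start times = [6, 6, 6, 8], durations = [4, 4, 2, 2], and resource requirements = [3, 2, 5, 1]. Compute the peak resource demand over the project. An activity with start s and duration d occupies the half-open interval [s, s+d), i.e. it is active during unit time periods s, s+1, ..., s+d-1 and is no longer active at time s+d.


Each activity i is active on [start_i, start_i + duration_i).
Compute total resource usage per time slot:
  t=0: active resources = [], total = 0
  t=1: active resources = [], total = 0
  t=2: active resources = [], total = 0
  t=3: active resources = [], total = 0
  t=4: active resources = [], total = 0
  t=5: active resources = [], total = 0
  t=6: active resources = [3, 2, 5], total = 10
  t=7: active resources = [3, 2, 5], total = 10
  t=8: active resources = [3, 2, 1], total = 6
  t=9: active resources = [3, 2, 1], total = 6
Peak resource demand = 10

10


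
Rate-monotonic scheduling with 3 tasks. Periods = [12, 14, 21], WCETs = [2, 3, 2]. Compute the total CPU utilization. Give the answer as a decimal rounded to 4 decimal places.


Compute individual utilizations (exact fractions):
  Task 1: C/T = 2/12 = 1/6 (approx. 0.1667)
  Task 2: C/T = 3/14 (approx. 0.2143)
  Task 3: C/T = 2/21 (approx. 0.0952)
Total utilization U = 1/6 + 3/14 + 2/21 = 10/21
Rounded to 4 decimal places: U = 0.4762
RM (Liu & Layland) bound for 3 tasks = 0.779763; compare with U = 10/21 (approx. 0.476190)
U <= bound, so schedulable by RM sufficient condition.

0.4762


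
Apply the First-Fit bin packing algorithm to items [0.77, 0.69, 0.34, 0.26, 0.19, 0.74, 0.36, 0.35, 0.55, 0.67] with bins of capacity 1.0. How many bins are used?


Place items sequentially using First-Fit:
  Item 0.77 -> new Bin 1
  Item 0.69 -> new Bin 2
  Item 0.34 -> new Bin 3
  Item 0.26 -> Bin 2 (now 0.95)
  Item 0.19 -> Bin 1 (now 0.96)
  Item 0.74 -> new Bin 4
  Item 0.36 -> Bin 3 (now 0.7)
  Item 0.35 -> new Bin 5
  Item 0.55 -> Bin 5 (now 0.9)
  Item 0.67 -> new Bin 6
Total bins used = 6

6


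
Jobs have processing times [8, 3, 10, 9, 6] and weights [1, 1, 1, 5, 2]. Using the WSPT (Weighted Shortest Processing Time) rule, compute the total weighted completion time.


Compute p/w ratios and sort ascending (WSPT): [(9, 5), (3, 1), (6, 2), (8, 1), (10, 1)]
Compute weighted completion times:
  Job (p=9,w=5): C=9, w*C=5*9=45
  Job (p=3,w=1): C=12, w*C=1*12=12
  Job (p=6,w=2): C=18, w*C=2*18=36
  Job (p=8,w=1): C=26, w*C=1*26=26
  Job (p=10,w=1): C=36, w*C=1*36=36
Total weighted completion time = 155

155


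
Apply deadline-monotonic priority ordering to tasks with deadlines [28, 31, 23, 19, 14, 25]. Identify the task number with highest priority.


Sort tasks by relative deadline (ascending):
  Task 5: deadline = 14
  Task 4: deadline = 19
  Task 3: deadline = 23
  Task 6: deadline = 25
  Task 1: deadline = 28
  Task 2: deadline = 31
Priority order (highest first): [5, 4, 3, 6, 1, 2]
Highest priority task = 5

5


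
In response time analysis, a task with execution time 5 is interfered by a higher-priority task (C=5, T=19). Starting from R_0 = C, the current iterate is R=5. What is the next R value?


R_next = C + ceil(R_prev / T_hp) * C_hp
ceil(5 / 19) = ceil(0.2632) = 1
Interference = 1 * 5 = 5
R_next = 5 + 5 = 10

10


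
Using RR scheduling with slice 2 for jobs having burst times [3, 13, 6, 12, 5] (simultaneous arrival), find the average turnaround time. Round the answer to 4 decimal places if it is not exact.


Time quantum = 2
Execution trace:
  J1 runs 2 units, time = 2
  J2 runs 2 units, time = 4
  J3 runs 2 units, time = 6
  J4 runs 2 units, time = 8
  J5 runs 2 units, time = 10
  J1 runs 1 units, time = 11
  J2 runs 2 units, time = 13
  J3 runs 2 units, time = 15
  J4 runs 2 units, time = 17
  J5 runs 2 units, time = 19
  J2 runs 2 units, time = 21
  J3 runs 2 units, time = 23
  J4 runs 2 units, time = 25
  J5 runs 1 units, time = 26
  J2 runs 2 units, time = 28
  J4 runs 2 units, time = 30
  J2 runs 2 units, time = 32
  J4 runs 2 units, time = 34
  J2 runs 2 units, time = 36
  J4 runs 2 units, time = 38
  J2 runs 1 units, time = 39
Finish times: [11, 39, 23, 38, 26]
Average turnaround = 137/5 = 27.4

27.4


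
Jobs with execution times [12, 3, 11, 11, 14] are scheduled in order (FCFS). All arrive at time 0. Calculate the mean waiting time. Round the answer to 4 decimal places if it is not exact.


FCFS order (as given): [12, 3, 11, 11, 14]
Waiting times:
  Job 1: wait = 0
  Job 2: wait = 12
  Job 3: wait = 15
  Job 4: wait = 26
  Job 5: wait = 37
Sum of waiting times = 90
Average waiting time = 90/5 = 18.0

18.0


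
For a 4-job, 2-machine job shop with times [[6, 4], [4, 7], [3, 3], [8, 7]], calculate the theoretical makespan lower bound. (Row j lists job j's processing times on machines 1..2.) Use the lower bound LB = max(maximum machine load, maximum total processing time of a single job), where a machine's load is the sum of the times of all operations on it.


Machine loads:
  Machine 1: 6 + 4 + 3 + 8 = 21
  Machine 2: 4 + 7 + 3 + 7 = 21
Max machine load = 21
Job totals:
  Job 1: 10
  Job 2: 11
  Job 3: 6
  Job 4: 15
Max job total = 15
Lower bound = max(21, 15) = 21

21


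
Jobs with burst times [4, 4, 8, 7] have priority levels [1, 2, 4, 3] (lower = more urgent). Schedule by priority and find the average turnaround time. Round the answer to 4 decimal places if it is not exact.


Sort by priority (ascending = highest first):
Order: [(1, 4), (2, 4), (3, 7), (4, 8)]
Completion times:
  Priority 1, burst=4, C=4
  Priority 2, burst=4, C=8
  Priority 3, burst=7, C=15
  Priority 4, burst=8, C=23
Average turnaround = 50/4 = 12.5

12.5


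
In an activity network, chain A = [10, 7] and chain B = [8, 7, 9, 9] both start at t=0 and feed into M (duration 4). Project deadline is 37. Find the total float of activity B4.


Forward pass: ES(B4) = sum of predecessors on chain B = 24
EF = ES + duration = 24 + 9 = 33
Backward pass: LF(M) = deadline = 37; LS(M) = 37 - 4 = 33
LF(B4) = LS(M) - sum(successors on chain B) = 33 - 0 = 33
LS = LF - duration = 33 - 9 = 24
Total float = LS - ES = 24 - 24 = 0

0


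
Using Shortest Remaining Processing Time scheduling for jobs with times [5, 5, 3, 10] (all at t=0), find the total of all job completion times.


Since all jobs arrive at t=0, SRPT equals SPT ordering.
SPT order: [3, 5, 5, 10]
Completion times:
  Job 1: p=3, C=3
  Job 2: p=5, C=8
  Job 3: p=5, C=13
  Job 4: p=10, C=23
Total completion time = 3 + 8 + 13 + 23 = 47

47


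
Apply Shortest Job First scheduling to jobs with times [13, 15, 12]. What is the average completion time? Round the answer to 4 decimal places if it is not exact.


SJF order (ascending): [12, 13, 15]
Completion times:
  Job 1: burst=12, C=12
  Job 2: burst=13, C=25
  Job 3: burst=15, C=40
Average completion = 77/3 = 25.6667

25.6667


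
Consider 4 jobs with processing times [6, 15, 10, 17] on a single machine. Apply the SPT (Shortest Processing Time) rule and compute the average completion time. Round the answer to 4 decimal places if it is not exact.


Sort jobs by processing time (SPT order): [6, 10, 15, 17]
Compute completion times sequentially:
  Job 1: processing = 6, completes at 6
  Job 2: processing = 10, completes at 16
  Job 3: processing = 15, completes at 31
  Job 4: processing = 17, completes at 48
Sum of completion times = 101
Average completion time = 101/4 = 25.25

25.25


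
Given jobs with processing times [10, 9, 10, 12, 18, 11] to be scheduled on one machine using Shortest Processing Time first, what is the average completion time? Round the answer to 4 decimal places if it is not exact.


Sort jobs by processing time (SPT order): [9, 10, 10, 11, 12, 18]
Compute completion times sequentially:
  Job 1: processing = 9, completes at 9
  Job 2: processing = 10, completes at 19
  Job 3: processing = 10, completes at 29
  Job 4: processing = 11, completes at 40
  Job 5: processing = 12, completes at 52
  Job 6: processing = 18, completes at 70
Sum of completion times = 219
Average completion time = 219/6 = 36.5

36.5


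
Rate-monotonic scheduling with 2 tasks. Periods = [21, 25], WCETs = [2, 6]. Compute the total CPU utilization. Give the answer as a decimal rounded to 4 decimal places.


Compute individual utilizations (exact fractions):
  Task 1: C/T = 2/21 (approx. 0.0952)
  Task 2: C/T = 6/25 (approx. 0.24)
Total utilization U = 2/21 + 6/25 = 176/525
Rounded to 4 decimal places: U = 0.3352
RM (Liu & Layland) bound for 2 tasks = 0.828427; compare with U = 176/525 (approx. 0.335238)
U <= bound, so schedulable by RM sufficient condition.

0.3352


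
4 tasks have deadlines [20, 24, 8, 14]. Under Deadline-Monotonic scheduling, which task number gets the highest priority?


Sort tasks by relative deadline (ascending):
  Task 3: deadline = 8
  Task 4: deadline = 14
  Task 1: deadline = 20
  Task 2: deadline = 24
Priority order (highest first): [3, 4, 1, 2]
Highest priority task = 3

3


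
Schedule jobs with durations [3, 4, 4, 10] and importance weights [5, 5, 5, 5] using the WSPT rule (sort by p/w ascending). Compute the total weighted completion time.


Compute p/w ratios and sort ascending (WSPT): [(3, 5), (4, 5), (4, 5), (10, 5)]
Compute weighted completion times:
  Job (p=3,w=5): C=3, w*C=5*3=15
  Job (p=4,w=5): C=7, w*C=5*7=35
  Job (p=4,w=5): C=11, w*C=5*11=55
  Job (p=10,w=5): C=21, w*C=5*21=105
Total weighted completion time = 210

210
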